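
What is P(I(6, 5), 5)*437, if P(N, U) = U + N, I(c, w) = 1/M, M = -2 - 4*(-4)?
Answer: 31027/14 ≈ 2216.2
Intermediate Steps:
M = 14 (M = -2 + 16 = 14)
I(c, w) = 1/14
P(N, U) = N + U
P(I(6, 5), 5)*437 = (1/14 + 5)*437 = (71/14)*437 = 31027/14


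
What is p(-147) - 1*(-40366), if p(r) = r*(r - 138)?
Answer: 82261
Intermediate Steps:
p(r) = r*(-138 + r)
p(-147) - 1*(-40366) = -147*(-138 - 147) - 1*(-40366) = -147*(-285) + 40366 = 41895 + 40366 = 82261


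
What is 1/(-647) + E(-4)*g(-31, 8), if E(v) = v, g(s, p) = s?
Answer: 80227/647 ≈ 124.00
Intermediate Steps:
1/(-647) + E(-4)*g(-31, 8) = 1/(-647) - 4*(-31) = -1/647 + 124 = 80227/647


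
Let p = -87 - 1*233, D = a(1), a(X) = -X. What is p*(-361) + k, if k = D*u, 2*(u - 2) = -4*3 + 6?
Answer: 115521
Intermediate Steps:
u = -1 (u = 2 + (-4*3 + 6)/2 = 2 + (-12 + 6)/2 = 2 + (½)*(-6) = 2 - 3 = -1)
D = -1 (D = -1*1 = -1)
k = 1 (k = -1*(-1) = 1)
p = -320 (p = -87 - 233 = -320)
p*(-361) + k = -320*(-361) + 1 = 115520 + 1 = 115521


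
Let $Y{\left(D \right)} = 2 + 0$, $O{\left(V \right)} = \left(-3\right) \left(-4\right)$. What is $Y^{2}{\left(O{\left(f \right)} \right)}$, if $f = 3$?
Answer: $4$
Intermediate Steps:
$O{\left(V \right)} = 12$
$Y{\left(D \right)} = 2$
$Y^{2}{\left(O{\left(f \right)} \right)} = 2^{2} = 4$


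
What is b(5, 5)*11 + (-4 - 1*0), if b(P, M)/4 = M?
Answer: 216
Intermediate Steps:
b(P, M) = 4*M
b(5, 5)*11 + (-4 - 1*0) = (4*5)*11 + (-4 - 1*0) = 20*11 + (-4 + 0) = 220 - 4 = 216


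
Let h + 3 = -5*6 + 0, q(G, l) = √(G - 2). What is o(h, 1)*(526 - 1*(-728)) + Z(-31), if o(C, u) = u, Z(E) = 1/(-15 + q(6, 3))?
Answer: 16301/13 ≈ 1253.9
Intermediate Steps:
q(G, l) = √(-2 + G)
Z(E) = -1/13 (Z(E) = 1/(-15 + √(-2 + 6)) = 1/(-15 + √4) = 1/(-15 + 2) = 1/(-13) = -1/13)
h = -33 (h = -3 + (-5*6 + 0) = -3 + (-30 + 0) = -3 - 30 = -33)
o(h, 1)*(526 - 1*(-728)) + Z(-31) = 1*(526 - 1*(-728)) - 1/13 = 1*(526 + 728) - 1/13 = 1*1254 - 1/13 = 1254 - 1/13 = 16301/13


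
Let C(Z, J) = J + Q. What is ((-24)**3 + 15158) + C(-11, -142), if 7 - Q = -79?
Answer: 1278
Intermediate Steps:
Q = 86 (Q = 7 - 1*(-79) = 7 + 79 = 86)
C(Z, J) = 86 + J (C(Z, J) = J + 86 = 86 + J)
((-24)**3 + 15158) + C(-11, -142) = ((-24)**3 + 15158) + (86 - 142) = (-13824 + 15158) - 56 = 1334 - 56 = 1278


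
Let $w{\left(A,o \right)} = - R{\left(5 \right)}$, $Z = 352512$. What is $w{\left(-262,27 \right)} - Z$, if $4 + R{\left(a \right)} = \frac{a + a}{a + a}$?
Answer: $-352509$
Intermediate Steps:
$R{\left(a \right)} = -3$ ($R{\left(a \right)} = -4 + \frac{a + a}{a + a} = -4 + \frac{2 a}{2 a} = -4 + 2 a \frac{1}{2 a} = -4 + 1 = -3$)
$w{\left(A,o \right)} = 3$ ($w{\left(A,o \right)} = \left(-1\right) \left(-3\right) = 3$)
$w{\left(-262,27 \right)} - Z = 3 - 352512 = -352509$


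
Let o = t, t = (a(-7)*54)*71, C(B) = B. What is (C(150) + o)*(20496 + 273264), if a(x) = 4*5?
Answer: 22569580800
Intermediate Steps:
a(x) = 20
t = 76680 (t = (20*54)*71 = 1080*71 = 76680)
o = 76680
(C(150) + o)*(20496 + 273264) = (150 + 76680)*(20496 + 273264) = 76830*293760 = 22569580800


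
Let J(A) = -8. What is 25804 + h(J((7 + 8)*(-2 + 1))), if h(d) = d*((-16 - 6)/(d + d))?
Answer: 25793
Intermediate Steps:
h(d) = -11 (h(d) = d*(-22*1/(2*d)) = d*(-11/d) = -11)
25804 + h(J((7 + 8)*(-2 + 1))) = 25804 - 11 = 25793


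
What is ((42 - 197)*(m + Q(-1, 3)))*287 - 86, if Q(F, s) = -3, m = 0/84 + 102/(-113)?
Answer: 19608167/113 ≈ 1.7352e+5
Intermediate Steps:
m = -102/113 (m = 0*(1/84) + 102*(-1/113) = 0 - 102/113 = -102/113 ≈ -0.90265)
((42 - 197)*(m + Q(-1, 3)))*287 - 86 = ((42 - 197)*(-102/113 - 3))*287 - 86 = -155*(-441/113)*287 - 86 = (68355/113)*287 - 86 = 19617885/113 - 86 = 19608167/113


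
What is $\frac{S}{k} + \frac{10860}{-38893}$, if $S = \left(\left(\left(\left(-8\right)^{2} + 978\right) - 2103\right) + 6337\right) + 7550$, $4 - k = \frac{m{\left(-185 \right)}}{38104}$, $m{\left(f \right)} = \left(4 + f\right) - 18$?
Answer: $\frac{19006203613372}{5935655195} \approx 3202.0$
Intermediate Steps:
$m{\left(f \right)} = -14 + f$
$k = \frac{152615}{38104}$ ($k = 4 - \frac{-14 - 185}{38104} = 4 - \left(-199\right) \frac{1}{38104} = 4 - - \frac{199}{38104} = 4 + \frac{199}{38104} = \frac{152615}{38104} \approx 4.0052$)
$S = 12826$ ($S = \left(\left(\left(64 + 978\right) - 2103\right) + 6337\right) + 7550 = \left(\left(1042 - 2103\right) + 6337\right) + 7550 = \left(-1061 + 6337\right) + 7550 = 5276 + 7550 = 12826$)
$\frac{S}{k} + \frac{10860}{-38893} = \frac{12826}{\frac{152615}{38104}} + \frac{10860}{-38893} = 12826 \cdot \frac{38104}{152615} + 10860 \left(- \frac{1}{38893}\right) = \frac{488721904}{152615} - \frac{10860}{38893} = \frac{19006203613372}{5935655195}$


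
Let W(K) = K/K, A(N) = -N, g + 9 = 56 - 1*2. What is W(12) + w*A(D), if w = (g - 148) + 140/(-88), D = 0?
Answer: 1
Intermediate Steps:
g = 45 (g = -9 + (56 - 1*2) = -9 + (56 - 2) = -9 + 54 = 45)
W(K) = 1
w = -2301/22 (w = (45 - 148) + 140/(-88) = -103 + 140*(-1/88) = -103 - 35/22 = -2301/22 ≈ -104.59)
W(12) + w*A(D) = 1 - (-2301)*0/22 = 1 - 2301/22*0 = 1 + 0 = 1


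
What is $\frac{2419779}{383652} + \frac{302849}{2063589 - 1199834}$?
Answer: $\frac{735428278231}{110460444420} \approx 6.6578$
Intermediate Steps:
$\frac{2419779}{383652} + \frac{302849}{2063589 - 1199834} = 2419779 \cdot \frac{1}{383652} + \frac{302849}{863755} = \frac{806593}{127884} + 302849 \cdot \frac{1}{863755} = \frac{806593}{127884} + \frac{302849}{863755} = \frac{735428278231}{110460444420}$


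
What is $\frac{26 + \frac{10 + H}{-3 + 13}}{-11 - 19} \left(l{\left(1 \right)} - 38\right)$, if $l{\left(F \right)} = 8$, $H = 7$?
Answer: $\frac{277}{10} \approx 27.7$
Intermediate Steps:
$\frac{26 + \frac{10 + H}{-3 + 13}}{-11 - 19} \left(l{\left(1 \right)} - 38\right) = \frac{26 + \frac{10 + 7}{-3 + 13}}{-11 - 19} \left(8 - 38\right) = \frac{26 + \frac{17}{10}}{-30} \left(-30\right) = \left(26 + 17 \cdot \frac{1}{10}\right) \left(- \frac{1}{30}\right) \left(-30\right) = \left(26 + \frac{17}{10}\right) \left(- \frac{1}{30}\right) \left(-30\right) = \frac{277}{10} \left(- \frac{1}{30}\right) \left(-30\right) = \left(- \frac{277}{300}\right) \left(-30\right) = \frac{277}{10}$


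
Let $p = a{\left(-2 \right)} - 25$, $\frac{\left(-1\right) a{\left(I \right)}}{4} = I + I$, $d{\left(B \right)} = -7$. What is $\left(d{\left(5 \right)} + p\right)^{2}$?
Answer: $256$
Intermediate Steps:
$a{\left(I \right)} = - 8 I$ ($a{\left(I \right)} = - 4 \left(I + I\right) = - 4 \cdot 2 I = - 8 I$)
$p = -9$ ($p = \left(-8\right) \left(-2\right) - 25 = 16 - 25 = -9$)
$\left(d{\left(5 \right)} + p\right)^{2} = \left(-7 - 9\right)^{2} = \left(-16\right)^{2} = 256$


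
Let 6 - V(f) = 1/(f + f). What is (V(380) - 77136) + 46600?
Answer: -23202801/760 ≈ -30530.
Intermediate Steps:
V(f) = 6 - 1/(2*f) (V(f) = 6 - 1/(f + f) = 6 - 1/(2*f))
(V(380) - 77136) + 46600 = ((6 - ½/380) - 77136) + 46600 = ((6 - ½*1/380) - 77136) + 46600 = ((6 - 1/760) - 77136) + 46600 = (4559/760 - 77136) + 46600 = -58618801/760 + 46600 = -23202801/760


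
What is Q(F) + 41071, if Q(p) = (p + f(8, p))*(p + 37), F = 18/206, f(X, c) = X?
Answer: 438904299/10609 ≈ 41371.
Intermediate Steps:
F = 9/103 (F = 18*(1/206) = 9/103 ≈ 0.087379)
Q(p) = (8 + p)*(37 + p) (Q(p) = (p + 8)*(p + 37) = (8 + p)*(37 + p))
Q(F) + 41071 = (296 + (9/103)² + 45*(9/103)) + 41071 = (296 + 81/10609 + 405/103) + 41071 = 3182060/10609 + 41071 = 438904299/10609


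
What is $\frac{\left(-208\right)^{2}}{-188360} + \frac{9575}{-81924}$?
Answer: $- \frac{668488367}{1928900580} \approx -0.34656$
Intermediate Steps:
$\frac{\left(-208\right)^{2}}{-188360} + \frac{9575}{-81924} = 43264 \left(- \frac{1}{188360}\right) + 9575 \left(- \frac{1}{81924}\right) = - \frac{5408}{23545} - \frac{9575}{81924} = - \frac{668488367}{1928900580}$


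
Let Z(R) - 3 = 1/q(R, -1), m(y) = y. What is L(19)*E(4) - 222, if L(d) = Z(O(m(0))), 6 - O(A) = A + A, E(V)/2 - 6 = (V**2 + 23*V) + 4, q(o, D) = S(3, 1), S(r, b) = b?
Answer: 722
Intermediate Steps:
q(o, D) = 1
E(V) = 20 + 2*V**2 + 46*V (E(V) = 12 + 2*((V**2 + 23*V) + 4) = 12 + 2*(4 + V**2 + 23*V) = 12 + (8 + 2*V**2 + 46*V) = 20 + 2*V**2 + 46*V)
O(A) = 6 - 2*A (O(A) = 6 - (A + A) = 6 - 2*A)
Z(R) = 4 (Z(R) = 3 + 1/1 = 3 + 1 = 4)
L(d) = 4
L(19)*E(4) - 222 = 4*(20 + 2*4**2 + 46*4) - 222 = 4*(20 + 2*16 + 184) - 222 = 4*(20 + 32 + 184) - 222 = 4*236 - 222 = 944 - 222 = 722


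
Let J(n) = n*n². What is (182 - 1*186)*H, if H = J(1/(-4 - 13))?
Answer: 4/4913 ≈ 0.00081417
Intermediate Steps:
J(n) = n³
H = -1/4913 (H = (1/(-4 - 13))³ = (1/(-17))³ = (-1/17)³ = -1/4913 ≈ -0.00020354)
(182 - 1*186)*H = (182 - 1*186)*(-1/4913) = (182 - 186)*(-1/4913) = -4*(-1/4913) = 4/4913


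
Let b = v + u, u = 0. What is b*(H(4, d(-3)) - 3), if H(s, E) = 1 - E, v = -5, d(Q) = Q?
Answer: -5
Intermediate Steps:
b = -5 (b = -5 + 0 = -5)
b*(H(4, d(-3)) - 3) = -5*((1 - 1*(-3)) - 3) = -5*((1 + 3) - 3) = -5*(4 - 3) = -5*1 = -5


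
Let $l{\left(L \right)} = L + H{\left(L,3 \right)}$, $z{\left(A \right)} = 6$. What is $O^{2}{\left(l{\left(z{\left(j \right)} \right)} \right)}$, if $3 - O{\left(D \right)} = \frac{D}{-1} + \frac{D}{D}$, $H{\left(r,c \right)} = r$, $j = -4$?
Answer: $196$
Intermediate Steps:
$l{\left(L \right)} = 2 L$ ($l{\left(L \right)} = L + L = 2 L$)
$O{\left(D \right)} = 2 + D$ ($O{\left(D \right)} = 3 - \left(\frac{D}{-1} + \frac{D}{D}\right) = 3 - \left(D \left(-1\right) + 1\right) = 3 - \left(- D + 1\right) = 3 - \left(1 - D\right) = 3 + \left(-1 + D\right) = 2 + D$)
$O^{2}{\left(l{\left(z{\left(j \right)} \right)} \right)} = \left(2 + 2 \cdot 6\right)^{2} = \left(2 + 12\right)^{2} = 14^{2} = 196$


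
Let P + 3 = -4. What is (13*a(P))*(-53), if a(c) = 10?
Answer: -6890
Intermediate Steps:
P = -7 (P = -3 - 4 = -7)
(13*a(P))*(-53) = (13*10)*(-53) = 130*(-53) = -6890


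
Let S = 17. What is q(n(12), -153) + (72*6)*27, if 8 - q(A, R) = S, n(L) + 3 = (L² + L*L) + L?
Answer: 11655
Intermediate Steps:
n(L) = -3 + L + 2*L² (n(L) = -3 + ((L² + L*L) + L) = -3 + ((L² + L²) + L) = -3 + (2*L² + L) = -3 + (L + 2*L²) = -3 + L + 2*L²)
q(A, R) = -9 (q(A, R) = 8 - 1*17 = 8 - 17 = -9)
q(n(12), -153) + (72*6)*27 = -9 + (72*6)*27 = -9 + 432*27 = -9 + 11664 = 11655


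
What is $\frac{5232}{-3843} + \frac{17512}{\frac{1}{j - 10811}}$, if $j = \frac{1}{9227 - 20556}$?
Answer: $- \frac{2747529278656816}{14512449} \approx -1.8932 \cdot 10^{8}$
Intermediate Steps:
$j = - \frac{1}{11329}$ ($j = \frac{1}{-11329} = - \frac{1}{11329} \approx -8.8269 \cdot 10^{-5}$)
$\frac{5232}{-3843} + \frac{17512}{\frac{1}{j - 10811}} = \frac{5232}{-3843} + \frac{17512}{\frac{1}{- \frac{1}{11329} - 10811}} = 5232 \left(- \frac{1}{3843}\right) + \frac{17512}{\frac{1}{- \frac{122477820}{11329}}} = - \frac{1744}{1281} + \frac{17512}{- \frac{11329}{122477820}} = - \frac{1744}{1281} + 17512 \left(- \frac{122477820}{11329}\right) = - \frac{1744}{1281} - \frac{2144831583840}{11329} = - \frac{2747529278656816}{14512449}$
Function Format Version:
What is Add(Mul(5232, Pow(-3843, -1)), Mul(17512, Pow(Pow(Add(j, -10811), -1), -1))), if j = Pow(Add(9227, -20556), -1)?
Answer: Rational(-2747529278656816, 14512449) ≈ -1.8932e+8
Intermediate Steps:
j = Rational(-1, 11329) (j = Pow(-11329, -1) = Rational(-1, 11329) ≈ -8.8269e-5)
Add(Mul(5232, Pow(-3843, -1)), Mul(17512, Pow(Pow(Add(j, -10811), -1), -1))) = Add(Mul(5232, Pow(-3843, -1)), Mul(17512, Pow(Pow(Add(Rational(-1, 11329), -10811), -1), -1))) = Add(Mul(5232, Rational(-1, 3843)), Mul(17512, Pow(Pow(Rational(-122477820, 11329), -1), -1))) = Add(Rational(-1744, 1281), Mul(17512, Pow(Rational(-11329, 122477820), -1))) = Add(Rational(-1744, 1281), Mul(17512, Rational(-122477820, 11329))) = Add(Rational(-1744, 1281), Rational(-2144831583840, 11329)) = Rational(-2747529278656816, 14512449)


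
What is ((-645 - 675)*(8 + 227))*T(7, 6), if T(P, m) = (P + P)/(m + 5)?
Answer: -394800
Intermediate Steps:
T(P, m) = 2*P/(5 + m) (T(P, m) = (2*P)/(5 + m) = 2*P/(5 + m))
((-645 - 675)*(8 + 227))*T(7, 6) = ((-645 - 675)*(8 + 227))*(2*7/(5 + 6)) = (-1320*235)*(2*7/11) = -620400*7/11 = -310200*14/11 = -394800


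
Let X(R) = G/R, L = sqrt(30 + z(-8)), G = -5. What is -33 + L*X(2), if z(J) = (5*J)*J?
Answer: -33 - 25*sqrt(14)/2 ≈ -79.771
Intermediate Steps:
z(J) = 5*J**2
L = 5*sqrt(14) (L = sqrt(30 + 5*(-8)**2) = sqrt(30 + 5*64) = sqrt(30 + 320) = sqrt(350) = 5*sqrt(14) ≈ 18.708)
X(R) = -5/R
-33 + L*X(2) = -33 + (5*sqrt(14))*(-5/2) = -33 - 25*sqrt(14)/2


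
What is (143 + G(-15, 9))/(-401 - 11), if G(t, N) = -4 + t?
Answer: -31/103 ≈ -0.30097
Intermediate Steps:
(143 + G(-15, 9))/(-401 - 11) = (143 + (-4 - 15))/(-401 - 11) = (143 - 19)/(-412) = 124*(-1/412) = -31/103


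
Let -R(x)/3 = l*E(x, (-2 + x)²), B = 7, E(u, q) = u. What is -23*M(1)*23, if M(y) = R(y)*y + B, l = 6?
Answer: 5819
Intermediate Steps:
R(x) = -18*x
M(y) = 7 - 18*y² (M(y) = (-18*y)*y + 7 = -18*y² + 7 = 7 - 18*y²)
-23*M(1)*23 = -23*(7 - 18*1²)*23 = -23*(7 - 18*1)*23 = -23*(7 - 18)*23 = -23*(-11)*23 = 253*23 = 5819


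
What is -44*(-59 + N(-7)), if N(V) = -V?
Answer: 2288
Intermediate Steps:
-44*(-59 + N(-7)) = -44*(-59 - 1*(-7)) = -44*(-59 + 7) = -44*(-52) = 2288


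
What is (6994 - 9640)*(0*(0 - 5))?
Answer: 0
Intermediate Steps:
(6994 - 9640)*(0*(0 - 5)) = -0*(-5) = -2646*0 = 0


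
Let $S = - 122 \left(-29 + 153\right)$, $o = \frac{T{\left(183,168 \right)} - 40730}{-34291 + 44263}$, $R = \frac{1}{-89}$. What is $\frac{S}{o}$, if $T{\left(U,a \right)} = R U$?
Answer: $\frac{13426221024}{3625153} \approx 3703.6$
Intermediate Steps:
$R = - \frac{1}{89} \approx -0.011236$
$T{\left(U,a \right)} = - \frac{U}{89}$
$o = - \frac{3625153}{887508}$ ($o = \frac{\left(- \frac{1}{89}\right) 183 - 40730}{-34291 + 44263} = \frac{- \frac{183}{89} - 40730}{9972} = \left(- \frac{3625153}{89}\right) \frac{1}{9972} = - \frac{3625153}{887508} \approx -4.0846$)
$S = -15128$ ($S = \left(-122\right) 124 = -15128$)
$\frac{S}{o} = - \frac{15128}{- \frac{3625153}{887508}} = \left(-15128\right) \left(- \frac{887508}{3625153}\right) = \frac{13426221024}{3625153}$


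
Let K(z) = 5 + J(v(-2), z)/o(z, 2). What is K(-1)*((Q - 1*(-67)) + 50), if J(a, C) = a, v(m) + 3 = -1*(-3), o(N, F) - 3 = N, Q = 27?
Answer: 720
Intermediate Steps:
o(N, F) = 3 + N
v(m) = 0 (v(m) = -3 - 1*(-3) = -3 + 3 = 0)
K(z) = 5 (K(z) = 5 + 0/(3 + z) = 5 + 0 = 5)
K(-1)*((Q - 1*(-67)) + 50) = 5*((27 - 1*(-67)) + 50) = 5*((27 + 67) + 50) = 5*(94 + 50) = 5*144 = 720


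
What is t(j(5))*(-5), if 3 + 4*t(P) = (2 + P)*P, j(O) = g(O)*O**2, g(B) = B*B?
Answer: -489840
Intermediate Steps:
g(B) = B**2
j(O) = O**4 (j(O) = O**2*O**2 = O**4)
t(P) = -3/4 + P*(2 + P)/4 (t(P) = -3/4 + ((2 + P)*P)/4 = -3/4 + (P*(2 + P))/4 = -3/4 + P*(2 + P)/4)
t(j(5))*(-5) = (-3/4 + (1/2)*5**4 + (5**4)**2/4)*(-5) = (-3/4 + (1/2)*625 + (1/4)*625**2)*(-5) = (-3/4 + 625/2 + (1/4)*390625)*(-5) = (-3/4 + 625/2 + 390625/4)*(-5) = 97968*(-5) = -489840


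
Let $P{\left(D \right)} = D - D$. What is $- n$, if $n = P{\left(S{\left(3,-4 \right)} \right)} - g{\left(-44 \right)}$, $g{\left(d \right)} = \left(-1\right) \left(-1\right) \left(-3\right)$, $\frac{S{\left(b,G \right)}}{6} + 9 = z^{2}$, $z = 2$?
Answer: $-3$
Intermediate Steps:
$S{\left(b,G \right)} = -30$ ($S{\left(b,G \right)} = -54 + 6 \cdot 2^{2} = -54 + 6 \cdot 4 = -54 + 24 = -30$)
$g{\left(d \right)} = -3$ ($g{\left(d \right)} = 1 \left(-3\right) = -3$)
$P{\left(D \right)} = 0$
$n = 3$ ($n = 0 - -3 = 0 + 3 = 3$)
$- n = \left(-1\right) 3 = -3$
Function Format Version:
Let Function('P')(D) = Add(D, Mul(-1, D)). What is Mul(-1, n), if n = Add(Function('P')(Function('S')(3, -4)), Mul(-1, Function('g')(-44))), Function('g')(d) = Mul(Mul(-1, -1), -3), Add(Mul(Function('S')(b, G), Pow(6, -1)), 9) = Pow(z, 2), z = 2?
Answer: -3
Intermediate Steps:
Function('S')(b, G) = -30 (Function('S')(b, G) = Add(-54, Mul(6, Pow(2, 2))) = Add(-54, Mul(6, 4)) = Add(-54, 24) = -30)
Function('g')(d) = -3 (Function('g')(d) = Mul(1, -3) = -3)
Function('P')(D) = 0
n = 3 (n = Add(0, Mul(-1, -3)) = Add(0, 3) = 3)
Mul(-1, n) = Mul(-1, 3) = -3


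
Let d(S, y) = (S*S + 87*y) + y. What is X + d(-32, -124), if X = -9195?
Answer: -19083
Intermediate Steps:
d(S, y) = S**2 + 88*y (d(S, y) = (S**2 + 87*y) + y = S**2 + 88*y)
X + d(-32, -124) = -9195 + ((-32)**2 + 88*(-124)) = -9195 + (1024 - 10912) = -9195 - 9888 = -19083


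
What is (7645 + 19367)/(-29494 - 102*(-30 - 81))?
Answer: -6753/4543 ≈ -1.4865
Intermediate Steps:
(7645 + 19367)/(-29494 - 102*(-30 - 81)) = 27012/(-29494 - 102*(-111)) = 27012/(-29494 + 11322) = 27012/(-18172) = 27012*(-1/18172) = -6753/4543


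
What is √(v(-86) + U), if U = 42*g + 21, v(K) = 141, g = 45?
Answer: 6*√57 ≈ 45.299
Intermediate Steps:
U = 1911 (U = 42*45 + 21 = 1890 + 21 = 1911)
√(v(-86) + U) = √(141 + 1911) = √2052 = 6*√57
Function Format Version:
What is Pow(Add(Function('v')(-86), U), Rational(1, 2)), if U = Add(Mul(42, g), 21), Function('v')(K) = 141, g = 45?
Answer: Mul(6, Pow(57, Rational(1, 2))) ≈ 45.299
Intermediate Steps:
U = 1911 (U = Add(Mul(42, 45), 21) = Add(1890, 21) = 1911)
Pow(Add(Function('v')(-86), U), Rational(1, 2)) = Pow(Add(141, 1911), Rational(1, 2)) = Pow(2052, Rational(1, 2)) = Mul(6, Pow(57, Rational(1, 2)))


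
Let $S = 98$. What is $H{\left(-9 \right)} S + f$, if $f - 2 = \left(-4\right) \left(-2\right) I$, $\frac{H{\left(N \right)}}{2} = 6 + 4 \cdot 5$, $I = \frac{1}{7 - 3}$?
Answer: $5100$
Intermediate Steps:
$I = \frac{1}{4} \approx 0.25$
$H{\left(N \right)} = 52$ ($H{\left(N \right)} = 2 \left(6 + 4 \cdot 5\right) = 2 \left(6 + 20\right) = 2 \cdot 26 = 52$)
$f = 4$ ($f = 2 + \left(-4\right) \left(-2\right) \frac{1}{4} = 2 + 8 \cdot \frac{1}{4} = 2 + 2 = 4$)
$H{\left(-9 \right)} S + f = 52 \cdot 98 + 4 = 5096 + 4 = 5100$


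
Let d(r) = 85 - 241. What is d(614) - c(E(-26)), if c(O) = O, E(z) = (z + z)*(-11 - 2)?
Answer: -832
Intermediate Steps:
d(r) = -156
E(z) = -26*z (E(z) = (2*z)*(-13) = -26*z)
d(614) - c(E(-26)) = -156 - (-26)*(-26) = -156 - 1*676 = -156 - 676 = -832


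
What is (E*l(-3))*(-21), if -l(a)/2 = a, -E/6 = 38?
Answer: 28728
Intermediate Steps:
E = -228 (E = -6*38 = -228)
l(a) = -2*a
(E*l(-3))*(-21) = -(-456)*(-3)*(-21) = -228*6*(-21) = -1368*(-21) = 28728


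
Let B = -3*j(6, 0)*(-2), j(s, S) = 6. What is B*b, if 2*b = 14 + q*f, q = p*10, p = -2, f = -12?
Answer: 4572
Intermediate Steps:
q = -20 (q = -2*10 = -20)
b = 127 (b = (14 - 20*(-12))/2 = (14 + 240)/2 = (½)*254 = 127)
B = 36 (B = -3*6*(-2) = -18*(-2) = 36)
B*b = 36*127 = 4572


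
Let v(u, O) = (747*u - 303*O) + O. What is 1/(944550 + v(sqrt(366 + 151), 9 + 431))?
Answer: 811670/658519698247 - 747*sqrt(517)/658519698247 ≈ 1.2068e-6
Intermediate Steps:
v(u, O) = -302*O + 747*u (v(u, O) = (-303*O + 747*u) + O = -302*O + 747*u)
1/(944550 + v(sqrt(366 + 151), 9 + 431)) = 1/(944550 + (-302*(9 + 431) + 747*sqrt(366 + 151))) = 1/(944550 + (-302*440 + 747*sqrt(517))) = 1/(944550 + (-132880 + 747*sqrt(517))) = 1/(811670 + 747*sqrt(517))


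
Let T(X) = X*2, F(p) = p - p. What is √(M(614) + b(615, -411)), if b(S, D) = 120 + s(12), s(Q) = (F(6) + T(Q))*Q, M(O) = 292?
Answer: 10*√7 ≈ 26.458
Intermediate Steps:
F(p) = 0
T(X) = 2*X
s(Q) = 2*Q² (s(Q) = (0 + 2*Q)*Q = (2*Q)*Q = 2*Q²)
b(S, D) = 408 (b(S, D) = 120 + 2*12² = 120 + 2*144 = 120 + 288 = 408)
√(M(614) + b(615, -411)) = √(292 + 408) = √700 = 10*√7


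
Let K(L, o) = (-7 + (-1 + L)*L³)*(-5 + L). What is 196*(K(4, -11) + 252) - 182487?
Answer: -169355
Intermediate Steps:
K(L, o) = (-7 + L³*(-1 + L))*(-5 + L)
196*(K(4, -11) + 252) - 182487 = 196*((35 + 4⁵ - 7*4 - 6*4⁴ + 5*4³) + 252) - 182487 = 196*((35 + 1024 - 28 - 6*256 + 5*64) + 252) - 182487 = 196*((35 + 1024 - 28 - 1536 + 320) + 252) - 182487 = 196*(-185 + 252) - 182487 = 196*67 - 182487 = 13132 - 182487 = -169355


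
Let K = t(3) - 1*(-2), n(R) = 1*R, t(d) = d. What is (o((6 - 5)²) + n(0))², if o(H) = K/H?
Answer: 25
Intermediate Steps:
n(R) = R
K = 5 (K = 3 - 1*(-2) = 3 + 2 = 5)
o(H) = 5/H
(o((6 - 5)²) + n(0))² = (5/((6 - 5)²) + 0)² = (5/(1²) + 0)² = (5/1 + 0)² = (5*1 + 0)² = (5 + 0)² = 5² = 25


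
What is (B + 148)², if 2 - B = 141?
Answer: 81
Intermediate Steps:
B = -139 (B = 2 - 1*141 = 2 - 141 = -139)
(B + 148)² = (-139 + 148)² = 9² = 81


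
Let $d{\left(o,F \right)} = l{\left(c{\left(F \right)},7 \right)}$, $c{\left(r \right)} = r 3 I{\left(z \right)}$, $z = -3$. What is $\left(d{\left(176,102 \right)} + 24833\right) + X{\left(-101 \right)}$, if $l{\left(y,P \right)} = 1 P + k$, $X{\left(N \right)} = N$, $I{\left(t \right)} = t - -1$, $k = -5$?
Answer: $24734$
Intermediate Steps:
$I{\left(t \right)} = 1 + t$ ($I{\left(t \right)} = t + 1 = 1 + t$)
$c{\left(r \right)} = - 6 r$ ($c{\left(r \right)} = r 3 \left(1 - 3\right) = 3 r \left(-2\right) = - 6 r$)
$l{\left(y,P \right)} = -5 + P$ ($l{\left(y,P \right)} = 1 P - 5 = P - 5 = -5 + P$)
$d{\left(o,F \right)} = 2$ ($d{\left(o,F \right)} = -5 + 7 = 2$)
$\left(d{\left(176,102 \right)} + 24833\right) + X{\left(-101 \right)} = \left(2 + 24833\right) - 101 = 24835 - 101 = 24734$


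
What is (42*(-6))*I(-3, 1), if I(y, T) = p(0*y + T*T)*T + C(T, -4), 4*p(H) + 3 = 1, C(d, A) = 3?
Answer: -630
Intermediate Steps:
p(H) = -1/2 (p(H) = -3/4 + (1/4)*1 = -3/4 + 1/4 = -1/2)
I(y, T) = 3 - T/2 (I(y, T) = -T/2 + 3 = 3 - T/2)
(42*(-6))*I(-3, 1) = (42*(-6))*(3 - 1/2*1) = -252*(3 - 1/2) = -252*5/2 = -630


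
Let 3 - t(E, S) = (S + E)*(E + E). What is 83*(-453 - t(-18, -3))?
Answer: 24900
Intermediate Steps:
t(E, S) = 3 - 2*E*(E + S) (t(E, S) = 3 - (S + E)*(E + E) = 3 - (E + S)*2*E = 3 - 2*E*(E + S))
83*(-453 - t(-18, -3)) = 83*(-453 - (3 - 2*(-18)² - 2*(-18)*(-3))) = 83*(-453 - (3 - 2*324 - 108)) = 83*(-453 - (3 - 648 - 108)) = 83*(-453 - 1*(-753)) = 83*(-453 + 753) = 83*300 = 24900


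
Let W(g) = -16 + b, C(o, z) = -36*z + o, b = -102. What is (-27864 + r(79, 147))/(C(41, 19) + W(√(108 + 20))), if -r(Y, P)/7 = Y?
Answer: 28417/761 ≈ 37.342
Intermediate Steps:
r(Y, P) = -7*Y
C(o, z) = o - 36*z
W(g) = -118 (W(g) = -16 - 102 = -118)
(-27864 + r(79, 147))/(C(41, 19) + W(√(108 + 20))) = (-27864 - 7*79)/((41 - 36*19) - 118) = (-27864 - 553)/((41 - 684) - 118) = -28417/(-643 - 118) = -28417/(-761) = -28417*(-1/761) = 28417/761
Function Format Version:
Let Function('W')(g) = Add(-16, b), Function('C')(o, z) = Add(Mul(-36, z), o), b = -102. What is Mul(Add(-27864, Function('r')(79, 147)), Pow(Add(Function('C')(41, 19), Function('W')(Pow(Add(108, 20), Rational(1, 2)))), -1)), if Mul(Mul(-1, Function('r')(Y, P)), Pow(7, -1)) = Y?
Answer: Rational(28417, 761) ≈ 37.342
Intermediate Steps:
Function('r')(Y, P) = Mul(-7, Y)
Function('C')(o, z) = Add(o, Mul(-36, z))
Function('W')(g) = -118 (Function('W')(g) = Add(-16, -102) = -118)
Mul(Add(-27864, Function('r')(79, 147)), Pow(Add(Function('C')(41, 19), Function('W')(Pow(Add(108, 20), Rational(1, 2)))), -1)) = Mul(Add(-27864, Mul(-7, 79)), Pow(Add(Add(41, Mul(-36, 19)), -118), -1)) = Mul(Add(-27864, -553), Pow(Add(Add(41, -684), -118), -1)) = Mul(-28417, Pow(Add(-643, -118), -1)) = Mul(-28417, Pow(-761, -1)) = Mul(-28417, Rational(-1, 761)) = Rational(28417, 761)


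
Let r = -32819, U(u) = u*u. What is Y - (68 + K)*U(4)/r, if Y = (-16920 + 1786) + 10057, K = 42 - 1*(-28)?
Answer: -166619855/32819 ≈ -5076.9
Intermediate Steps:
K = 70 (K = 42 + 28 = 70)
U(u) = u**2
Y = -5077 (Y = -15134 + 10057 = -5077)
Y - (68 + K)*U(4)/r = -5077 - (68 + 70)*4**2/(-32819) = -5077 - 138*16*(-1)/32819 = -5077 - 2208*(-1)/32819 = -5077 - 1*(-2208/32819) = -5077 + 2208/32819 = -166619855/32819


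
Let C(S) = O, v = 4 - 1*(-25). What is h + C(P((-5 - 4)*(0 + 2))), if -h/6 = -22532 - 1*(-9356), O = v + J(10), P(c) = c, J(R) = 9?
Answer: 79094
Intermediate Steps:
v = 29 (v = 4 + 25 = 29)
O = 38 (O = 29 + 9 = 38)
C(S) = 38
h = 79056 (h = -6*(-22532 - 1*(-9356)) = -6*(-22532 + 9356) = -6*(-13176) = 79056)
h + C(P((-5 - 4)*(0 + 2))) = 79056 + 38 = 79094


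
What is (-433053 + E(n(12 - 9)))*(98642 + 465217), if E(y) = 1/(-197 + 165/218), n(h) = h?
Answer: -10446300276477849/42781 ≈ -2.4418e+11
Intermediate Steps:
E(y) = -218/42781 (E(y) = 1/(-197 + 165*(1/218)) = 1/(-197 + 165/218) = 1/(-42781/218) = -218/42781)
(-433053 + E(n(12 - 9)))*(98642 + 465217) = (-433053 - 218/42781)*(98642 + 465217) = -18526440611/42781*563859 = -10446300276477849/42781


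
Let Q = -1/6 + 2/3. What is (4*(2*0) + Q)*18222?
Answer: 9111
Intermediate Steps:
Q = 1/2 (Q = -1*1/6 + 2*(1/3) = -1/6 + 2/3 = 1/2 ≈ 0.50000)
(4*(2*0) + Q)*18222 = (4*(2*0) + 1/2)*18222 = (4*0 + 1/2)*18222 = (0 + 1/2)*18222 = (1/2)*18222 = 9111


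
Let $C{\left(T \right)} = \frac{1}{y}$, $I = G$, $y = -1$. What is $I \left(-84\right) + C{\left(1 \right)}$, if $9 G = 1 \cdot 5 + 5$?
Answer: $- \frac{283}{3} \approx -94.333$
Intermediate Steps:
$G = \frac{10}{9}$ ($G = \frac{1 \cdot 5 + 5}{9} = \frac{5 + 5}{9} = \frac{1}{9} \cdot 10 = \frac{10}{9} \approx 1.1111$)
$I = \frac{10}{9} \approx 1.1111$
$C{\left(T \right)} = -1$ ($C{\left(T \right)} = \frac{1}{-1} = -1$)
$I \left(-84\right) + C{\left(1 \right)} = \frac{10}{9} \left(-84\right) - 1 = - \frac{280}{3} - 1 = - \frac{283}{3}$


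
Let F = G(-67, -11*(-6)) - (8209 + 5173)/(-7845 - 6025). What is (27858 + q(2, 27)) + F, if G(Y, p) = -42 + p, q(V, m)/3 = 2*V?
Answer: 193451581/6935 ≈ 27895.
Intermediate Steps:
q(V, m) = 6*V (q(V, m) = 3*(2*V) = 6*V)
F = 173131/6935 (F = (-42 - 11*(-6)) - (8209 + 5173)/(-7845 - 6025) = (-42 + 66) - 13382/(-13870) = 24 - 13382*(-1)/13870 = 24 - 1*(-6691/6935) = 24 + 6691/6935 = 173131/6935 ≈ 24.965)
(27858 + q(2, 27)) + F = (27858 + 6*2) + 173131/6935 = (27858 + 12) + 173131/6935 = 27870 + 173131/6935 = 193451581/6935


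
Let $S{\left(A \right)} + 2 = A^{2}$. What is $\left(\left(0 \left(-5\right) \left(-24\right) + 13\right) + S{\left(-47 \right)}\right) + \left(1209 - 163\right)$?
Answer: $3266$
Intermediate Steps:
$S{\left(A \right)} = -2 + A^{2}$
$\left(\left(0 \left(-5\right) \left(-24\right) + 13\right) + S{\left(-47 \right)}\right) + \left(1209 - 163\right) = \left(\left(0 \left(-5\right) \left(-24\right) + 13\right) - \left(2 - \left(-47\right)^{2}\right)\right) + \left(1209 - 163\right) = \left(\left(0 \left(-24\right) + 13\right) + \left(-2 + 2209\right)\right) + \left(1209 - 163\right) = \left(\left(0 + 13\right) + 2207\right) + 1046 = \left(13 + 2207\right) + 1046 = 2220 + 1046 = 3266$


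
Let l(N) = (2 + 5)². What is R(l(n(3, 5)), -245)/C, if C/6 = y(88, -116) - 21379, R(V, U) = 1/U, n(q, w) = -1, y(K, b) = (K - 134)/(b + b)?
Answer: 58/1822756635 ≈ 3.1820e-8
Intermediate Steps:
y(K, b) = (-134 + K)/(2*b) (y(K, b) = (-134 + K)/((2*b)) = (-134 + K)*(1/(2*b)) = (-134 + K)/(2*b))
l(N) = 49 (l(N) = 7² = 49)
C = -7439823/58 (C = 6*((½)*(-134 + 88)/(-116) - 21379) = 6*((½)*(-1/116)*(-46) - 21379) = 6*(23/116 - 21379) = 6*(-2479941/116) = -7439823/58 ≈ -1.2827e+5)
R(l(n(3, 5)), -245)/C = 1/((-245)*(-7439823/58)) = -1/245*(-58/7439823) = 58/1822756635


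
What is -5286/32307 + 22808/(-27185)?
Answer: -293519322/292755265 ≈ -1.0026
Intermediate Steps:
-5286/32307 + 22808/(-27185) = -5286*1/32307 + 22808*(-1/27185) = -1762/10769 - 22808/27185 = -293519322/292755265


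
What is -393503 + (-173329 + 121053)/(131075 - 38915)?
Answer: -9066322189/23040 ≈ -3.9350e+5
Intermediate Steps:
-393503 + (-173329 + 121053)/(131075 - 38915) = -393503 - 52276/92160 = -393503 - 52276*1/92160 = -393503 - 13069/23040 = -9066322189/23040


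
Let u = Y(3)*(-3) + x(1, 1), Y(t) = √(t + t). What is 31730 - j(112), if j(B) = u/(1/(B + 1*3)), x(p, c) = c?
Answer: 31615 + 345*√6 ≈ 32460.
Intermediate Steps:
Y(t) = √2*√t (Y(t) = √(2*t) = √2*√t)
u = 1 - 3*√6 (u = (√2*√3)*(-3) + 1 = √6*(-3) + 1 = -3*√6 + 1 = 1 - 3*√6 ≈ -6.3485)
j(B) = (1 - 3*√6)*(3 + B) (j(B) = (1 - 3*√6)/(1/(B + 1*3)) = (1 - 3*√6)/(1/(B + 3)) = (1 - 3*√6)/(1/(3 + B)) = (1 - 3*√6)*(3 + B))
31730 - j(112) = 31730 - (1 - 3*√6)*(3 + 112) = 31730 - (1 - 3*√6)*115 = 31730 - (115 - 345*√6) = 31730 + (-115 + 345*√6) = 31615 + 345*√6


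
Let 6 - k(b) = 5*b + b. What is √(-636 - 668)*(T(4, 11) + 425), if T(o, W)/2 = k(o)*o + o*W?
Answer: 738*I*√326 ≈ 13325.0*I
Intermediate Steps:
k(b) = 6 - 6*b (k(b) = 6 - (5*b + b) = 6 - 6*b)
T(o, W) = 2*W*o + 2*o*(6 - 6*o) (T(o, W) = 2*((6 - 6*o)*o + o*W) = 2*(o*(6 - 6*o) + W*o) = 2*(W*o + o*(6 - 6*o)) = 2*W*o + 2*o*(6 - 6*o))
√(-636 - 668)*(T(4, 11) + 425) = √(-636 - 668)*(2*4*(6 + 11 - 6*4) + 425) = √(-1304)*(2*4*(6 + 11 - 24) + 425) = (2*I*√326)*(2*4*(-7) + 425) = (2*I*√326)*(-56 + 425) = (2*I*√326)*369 = 738*I*√326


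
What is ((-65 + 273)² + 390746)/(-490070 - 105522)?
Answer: -217005/297796 ≈ -0.72870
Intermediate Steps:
((-65 + 273)² + 390746)/(-490070 - 105522) = (208² + 390746)/(-595592) = (43264 + 390746)*(-1/595592) = 434010*(-1/595592) = -217005/297796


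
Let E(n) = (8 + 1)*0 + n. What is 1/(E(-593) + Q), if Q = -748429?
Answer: -1/749022 ≈ -1.3351e-6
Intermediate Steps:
E(n) = n (E(n) = 9*0 + n = 0 + n = n)
1/(E(-593) + Q) = 1/(-593 - 748429) = 1/(-749022) = -1/749022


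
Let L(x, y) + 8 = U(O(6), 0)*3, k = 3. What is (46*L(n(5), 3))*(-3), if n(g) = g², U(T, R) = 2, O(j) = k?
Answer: 276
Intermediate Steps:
O(j) = 3
L(x, y) = -2 (L(x, y) = -8 + 2*3 = -8 + 6 = -2)
(46*L(n(5), 3))*(-3) = (46*(-2))*(-3) = -92*(-3) = 276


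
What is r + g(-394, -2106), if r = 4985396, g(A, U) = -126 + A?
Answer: 4984876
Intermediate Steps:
r + g(-394, -2106) = 4985396 + (-126 - 394) = 4985396 - 520 = 4984876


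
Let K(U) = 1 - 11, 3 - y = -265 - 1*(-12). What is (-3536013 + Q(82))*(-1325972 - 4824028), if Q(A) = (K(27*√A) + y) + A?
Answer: 21744462750000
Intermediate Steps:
y = 256 (y = 3 - (-265 - 1*(-12)) = 3 - (-265 + 12) = 3 - 1*(-253) = 3 + 253 = 256)
K(U) = -10
Q(A) = 246 + A (Q(A) = (-10 + 256) + A = 246 + A)
(-3536013 + Q(82))*(-1325972 - 4824028) = (-3536013 + (246 + 82))*(-1325972 - 4824028) = (-3536013 + 328)*(-6150000) = -3535685*(-6150000) = 21744462750000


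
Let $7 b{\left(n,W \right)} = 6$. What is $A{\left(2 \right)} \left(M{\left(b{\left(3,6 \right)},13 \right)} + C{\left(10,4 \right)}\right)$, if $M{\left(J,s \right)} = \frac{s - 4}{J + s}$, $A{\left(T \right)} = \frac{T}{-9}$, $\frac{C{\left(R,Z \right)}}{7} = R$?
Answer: $- \frac{13706}{873} \approx -15.7$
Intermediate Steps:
$C{\left(R,Z \right)} = 7 R$
$A{\left(T \right)} = - \frac{T}{9}$ ($A{\left(T \right)} = T \left(- \frac{1}{9}\right) = - \frac{T}{9}$)
$b{\left(n,W \right)} = \frac{6}{7}$ ($b{\left(n,W \right)} = \frac{1}{7} \cdot 6 = \frac{6}{7}$)
$M{\left(J,s \right)} = \frac{-4 + s}{J + s}$
$A{\left(2 \right)} \left(M{\left(b{\left(3,6 \right)},13 \right)} + C{\left(10,4 \right)}\right) = \left(- \frac{1}{9}\right) 2 \left(\frac{-4 + 13}{\frac{6}{7} + 13} + 7 \cdot 10\right) = - \frac{2 \left(\frac{1}{\frac{97}{7}} \cdot 9 + 70\right)}{9} = - \frac{2 \left(\frac{7}{97} \cdot 9 + 70\right)}{9} = - \frac{2 \left(\frac{63}{97} + 70\right)}{9} = \left(- \frac{2}{9}\right) \frac{6853}{97} = - \frac{13706}{873}$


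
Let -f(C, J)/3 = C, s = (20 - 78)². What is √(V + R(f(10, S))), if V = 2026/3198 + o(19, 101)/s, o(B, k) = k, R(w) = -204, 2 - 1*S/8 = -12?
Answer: I*√1748912826687/92742 ≈ 14.26*I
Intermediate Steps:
s = 3364 (s = (-58)² = 3364)
S = 112 (S = 16 - 8*(-12) = 16 + 96 = 112)
f(C, J) = -3*C
V = 3569231/5379036 (V = 2026/3198 + 101/3364 = 2026*(1/3198) + 101*(1/3364) = 1013/1599 + 101/3364 = 3569231/5379036 ≈ 0.66354)
√(V + R(f(10, S))) = √(3569231/5379036 - 204) = √(-1093754113/5379036) = I*√1748912826687/92742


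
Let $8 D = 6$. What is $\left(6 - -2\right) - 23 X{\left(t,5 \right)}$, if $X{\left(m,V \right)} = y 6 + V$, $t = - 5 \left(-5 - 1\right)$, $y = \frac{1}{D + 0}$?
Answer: $-291$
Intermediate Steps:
$D = \frac{3}{4}$ ($D = \frac{1}{8} \cdot 6 = \frac{3}{4} \approx 0.75$)
$y = \frac{4}{3}$ ($y = \frac{1}{\frac{3}{4} + 0} = \frac{1}{\frac{3}{4}} = \frac{4}{3} \approx 1.3333$)
$t = 30$ ($t = \left(-5\right) \left(-6\right) = 30$)
$X{\left(m,V \right)} = 8 + V$ ($X{\left(m,V \right)} = \frac{4}{3} \cdot 6 + V = 8 + V$)
$\left(6 - -2\right) - 23 X{\left(t,5 \right)} = \left(6 - -2\right) - 23 \left(8 + 5\right) = \left(6 + 2\right) - 299 = 8 - 299 = -291$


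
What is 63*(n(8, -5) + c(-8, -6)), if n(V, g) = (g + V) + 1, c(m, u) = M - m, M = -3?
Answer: 567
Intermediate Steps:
c(m, u) = -3 - m
n(V, g) = 1 + V + g (n(V, g) = (V + g) + 1 = 1 + V + g)
63*(n(8, -5) + c(-8, -6)) = 63*((1 + 8 - 5) + (-3 - 1*(-8))) = 63*(4 + (-3 + 8)) = 63*(4 + 5) = 63*9 = 567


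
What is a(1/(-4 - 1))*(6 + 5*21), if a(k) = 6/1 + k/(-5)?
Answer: 16761/25 ≈ 670.44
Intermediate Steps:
a(k) = 6 - k/5 (a(k) = 6*1 + k*(-1/5) = 6 - k/5)
a(1/(-4 - 1))*(6 + 5*21) = (6 - 1/(5*(-4 - 1)))*(6 + 5*21) = (6 - 1/5/(-5))*(6 + 105) = (6 - 1/5*(-1/5))*111 = (6 + 1/25)*111 = (151/25)*111 = 16761/25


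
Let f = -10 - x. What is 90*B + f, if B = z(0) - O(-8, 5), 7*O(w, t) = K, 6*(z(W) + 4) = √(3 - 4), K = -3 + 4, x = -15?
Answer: -2575/7 + 15*I ≈ -367.86 + 15.0*I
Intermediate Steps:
K = 1
z(W) = -4 + I/6 (z(W) = -4 + √(3 - 4)/6 = -4 + √(-1)/6 = -4 + I/6)
f = 5 (f = -10 - 1*(-15) = -10 + 15 = 5)
O(w, t) = ⅐ (O(w, t) = (⅐)*1 = ⅐)
B = -29/7 + I/6 (B = (-4 + I/6) - 1*⅐ = (-4 + I/6) - ⅐ = -29/7 + I/6 ≈ -4.1429 + 0.16667*I)
90*B + f = 90*(-29/7 + I/6) + 5 = (-2610/7 + 15*I) + 5 = -2575/7 + 15*I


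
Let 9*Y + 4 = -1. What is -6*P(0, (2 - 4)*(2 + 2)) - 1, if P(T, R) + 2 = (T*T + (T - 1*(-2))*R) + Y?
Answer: 331/3 ≈ 110.33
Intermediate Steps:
Y = -5/9 (Y = -4/9 + (⅑)*(-1) = -4/9 - ⅑ = -5/9 ≈ -0.55556)
P(T, R) = -23/9 + T² + R*(2 + T) (P(T, R) = -2 + ((T*T + (T - 1*(-2))*R) - 5/9) = -2 + ((T² + (T + 2)*R) - 5/9) = -2 + ((T² + (2 + T)*R) - 5/9) = -2 + ((T² + R*(2 + T)) - 5/9) = -2 + (-5/9 + T² + R*(2 + T)) = -23/9 + T² + R*(2 + T))
-6*P(0, (2 - 4)*(2 + 2)) - 1 = -6*(-23/9 + 0² + 2*((2 - 4)*(2 + 2)) + ((2 - 4)*(2 + 2))*0) - 1 = -6*(-23/9 + 0 + 2*(-2*4) - 2*4*0) - 1 = -6*(-23/9 + 0 + 2*(-8) - 8*0) - 1 = -6*(-23/9 + 0 - 16 + 0) - 1 = -6*(-167/9) - 1 = 334/3 - 1 = 331/3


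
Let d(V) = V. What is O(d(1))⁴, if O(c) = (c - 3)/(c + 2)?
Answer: 16/81 ≈ 0.19753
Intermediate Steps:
O(c) = (-3 + c)/(2 + c)
O(d(1))⁴ = ((-3 + 1)/(2 + 1))⁴ = (-2/3)⁴ = ((⅓)*(-2))⁴ = (-⅔)⁴ = 16/81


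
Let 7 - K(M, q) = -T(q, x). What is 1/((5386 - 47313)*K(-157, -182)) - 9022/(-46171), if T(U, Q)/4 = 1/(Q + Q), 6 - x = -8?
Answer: 18912946503/96790575850 ≈ 0.19540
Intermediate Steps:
x = 14 (x = 6 - 1*(-8) = 6 + 8 = 14)
T(U, Q) = 2/Q (T(U, Q) = 4/(Q + Q) = 4/((2*Q)) = 4*(1/(2*Q)) = 2/Q)
K(M, q) = 50/7 (K(M, q) = 7 - (-1)*2/14 = 7 - (-1)*2*(1/14) = 7 - (-1)/7 = 7 - 1*(-1/7) = 7 + 1/7 = 50/7)
1/((5386 - 47313)*K(-157, -182)) - 9022/(-46171) = 1/((5386 - 47313)*(50/7)) - 9022/(-46171) = (7/50)/(-41927) - 9022*(-1/46171) = -1/41927*7/50 + 9022/46171 = -7/2096350 + 9022/46171 = 18912946503/96790575850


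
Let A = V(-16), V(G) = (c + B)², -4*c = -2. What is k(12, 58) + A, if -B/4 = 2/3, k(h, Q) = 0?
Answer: 169/36 ≈ 4.6944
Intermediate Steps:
c = ½ (c = -¼*(-2) = ½ ≈ 0.50000)
B = -8/3 ≈ -2.6667
V(G) = 169/36 (V(G) = (½ - 8/3)² = (-13/6)² = 169/36)
A = 169/36 ≈ 4.6944
k(12, 58) + A = 0 + 169/36 = 169/36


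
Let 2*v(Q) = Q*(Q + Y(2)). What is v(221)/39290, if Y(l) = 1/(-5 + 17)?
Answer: 586313/942960 ≈ 0.62178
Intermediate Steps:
Y(l) = 1/12
v(Q) = Q*(1/12 + Q)/2 (v(Q) = (Q*(Q + 1/12))/2 = (Q*(1/12 + Q))/2 = Q*(1/12 + Q)/2)
v(221)/39290 = ((1/24)*221*(1 + 12*221))/39290 = ((1/24)*221*(1 + 2652))*(1/39290) = ((1/24)*221*2653)*(1/39290) = (586313/24)*(1/39290) = 586313/942960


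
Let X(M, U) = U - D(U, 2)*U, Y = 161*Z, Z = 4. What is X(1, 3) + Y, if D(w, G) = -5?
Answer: 662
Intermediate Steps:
Y = 644 (Y = 161*4 = 644)
X(M, U) = 6*U (X(M, U) = U - (-5)*U = U + 5*U = 6*U)
X(1, 3) + Y = 6*3 + 644 = 18 + 644 = 662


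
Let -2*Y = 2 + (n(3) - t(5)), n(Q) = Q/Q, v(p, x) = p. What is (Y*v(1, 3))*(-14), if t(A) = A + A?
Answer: -49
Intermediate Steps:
n(Q) = 1
t(A) = 2*A
Y = 7/2 (Y = -(2 + (1 - 2*5))/2 = -(2 + (1 - 1*10))/2 = -(2 + (1 - 10))/2 = -(2 - 9)/2 = -½*(-7) = 7/2 ≈ 3.5000)
(Y*v(1, 3))*(-14) = ((7/2)*1)*(-14) = (7/2)*(-14) = -49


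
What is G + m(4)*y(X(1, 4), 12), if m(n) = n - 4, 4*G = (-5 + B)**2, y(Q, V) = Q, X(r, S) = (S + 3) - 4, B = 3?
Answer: 1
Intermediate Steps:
X(r, S) = -1 + S (X(r, S) = (3 + S) - 4 = -1 + S)
G = 1 (G = (-5 + 3)**2/4 = (1/4)*(-2)**2 = (1/4)*4 = 1)
m(n) = -4 + n
G + m(4)*y(X(1, 4), 12) = 1 + (-4 + 4)*(-1 + 4) = 1 + 0*3 = 1 + 0 = 1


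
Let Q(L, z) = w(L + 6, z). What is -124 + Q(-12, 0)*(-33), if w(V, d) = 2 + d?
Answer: -190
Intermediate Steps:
Q(L, z) = 2 + z
-124 + Q(-12, 0)*(-33) = -124 + (2 + 0)*(-33) = -124 + 2*(-33) = -124 - 66 = -190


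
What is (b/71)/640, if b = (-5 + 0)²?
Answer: 5/9088 ≈ 0.00055018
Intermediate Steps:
b = 25 (b = (-5)² = 25)
(b/71)/640 = (25/71)/640 = (25*(1/71))*(1/640) = (25/71)*(1/640) = 5/9088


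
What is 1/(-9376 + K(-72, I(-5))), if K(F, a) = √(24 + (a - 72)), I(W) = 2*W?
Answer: -4688/43954717 - I*√58/87909434 ≈ -0.00010666 - 8.6632e-8*I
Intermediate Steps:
K(F, a) = √(-48 + a) (K(F, a) = √(24 + (-72 + a)) = √(-48 + a))
1/(-9376 + K(-72, I(-5))) = 1/(-9376 + √(-48 + 2*(-5))) = 1/(-9376 + √(-48 - 10)) = 1/(-9376 + √(-58)) = 1/(-9376 + I*√58)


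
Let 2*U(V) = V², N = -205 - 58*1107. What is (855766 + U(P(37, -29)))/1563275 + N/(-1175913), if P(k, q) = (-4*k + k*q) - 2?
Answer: 3972844116343/3676550790150 ≈ 1.0806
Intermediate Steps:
P(k, q) = -2 - 4*k + k*q
N = -64411 (N = -205 - 64206 = -64411)
U(V) = V²/2
(855766 + U(P(37, -29)))/1563275 + N/(-1175913) = (855766 + (-2 - 4*37 + 37*(-29))²/2)/1563275 - 64411/(-1175913) = (855766 + (-2 - 148 - 1073)²/2)*(1/1563275) - 64411*(-1/1175913) = (855766 + (½)*(-1223)²)*(1/1563275) + 64411/1175913 = (855766 + (½)*1495729)*(1/1563275) + 64411/1175913 = (855766 + 1495729/2)*(1/1563275) + 64411/1175913 = (3207261/2)*(1/1563275) + 64411/1175913 = 3207261/3126550 + 64411/1175913 = 3972844116343/3676550790150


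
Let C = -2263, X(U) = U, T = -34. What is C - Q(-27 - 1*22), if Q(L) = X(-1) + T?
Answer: -2228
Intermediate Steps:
Q(L) = -35 (Q(L) = -1 - 34 = -35)
C - Q(-27 - 1*22) = -2263 - 1*(-35) = -2263 + 35 = -2228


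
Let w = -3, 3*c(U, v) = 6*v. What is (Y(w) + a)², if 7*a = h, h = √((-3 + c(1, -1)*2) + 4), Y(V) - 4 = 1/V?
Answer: 5902/441 + 22*I*√3/21 ≈ 13.383 + 1.8145*I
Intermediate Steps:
c(U, v) = 2*v (c(U, v) = (6*v)/3 = 2*v)
Y(V) = 4 + 1/V
h = I*√3 (h = √((-3 + (2*(-1))*2) + 4) = √((-3 - 2*2) + 4) = √((-3 - 4) + 4) = √(-7 + 4) = √(-3) = I*√3 ≈ 1.732*I)
a = I*√3/7 (a = (I*√3)/7 = I*√3/7 ≈ 0.24744*I)
(Y(w) + a)² = ((4 + 1/(-3)) + I*√3/7)² = ((4 - ⅓) + I*√3/7)² = (11/3 + I*√3/7)²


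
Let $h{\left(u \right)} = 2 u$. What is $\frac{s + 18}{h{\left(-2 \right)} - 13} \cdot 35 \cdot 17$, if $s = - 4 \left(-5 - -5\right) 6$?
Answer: $-630$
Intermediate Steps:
$s = 0$ ($s = - 4 \left(-5 + 5\right) 6 = \left(-4\right) 0 \cdot 6 = 0 \cdot 6 = 0$)
$\frac{s + 18}{h{\left(-2 \right)} - 13} \cdot 35 \cdot 17 = \frac{0 + 18}{2 \left(-2\right) - 13} \cdot 35 \cdot 17 = \frac{18}{-4 - 13} \cdot 35 \cdot 17 = \frac{18}{-17} \cdot 35 \cdot 17 = 18 \left(- \frac{1}{17}\right) 35 \cdot 17 = \left(- \frac{18}{17}\right) 35 \cdot 17 = \left(- \frac{630}{17}\right) 17 = -630$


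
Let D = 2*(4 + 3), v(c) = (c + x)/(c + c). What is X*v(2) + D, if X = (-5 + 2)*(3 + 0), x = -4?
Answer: 37/2 ≈ 18.500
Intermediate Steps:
X = -9 (X = -3*3 = -9)
v(c) = (-4 + c)/(2*c) (v(c) = (c - 4)/(c + c) = (-4 + c)/((2*c)) = (-4 + c)*(1/(2*c)) = (-4 + c)/(2*c))
D = 14 (D = 2*7 = 14)
X*v(2) + D = -9*(-4 + 2)/(2*2) + 14 = -9*(-2)/(2*2) + 14 = -9*(-1/2) + 14 = 9/2 + 14 = 37/2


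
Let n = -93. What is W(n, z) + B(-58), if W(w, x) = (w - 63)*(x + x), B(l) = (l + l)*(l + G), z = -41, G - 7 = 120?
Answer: 4788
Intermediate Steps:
G = 127 (G = 7 + 120 = 127)
B(l) = 2*l*(127 + l) (B(l) = (l + l)*(l + 127) = (2*l)*(127 + l) = 2*l*(127 + l))
W(w, x) = 2*x*(-63 + w) (W(w, x) = (-63 + w)*(2*x) = 2*x*(-63 + w))
W(n, z) + B(-58) = 2*(-41)*(-63 - 93) + 2*(-58)*(127 - 58) = 2*(-41)*(-156) + 2*(-58)*69 = 12792 - 8004 = 4788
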